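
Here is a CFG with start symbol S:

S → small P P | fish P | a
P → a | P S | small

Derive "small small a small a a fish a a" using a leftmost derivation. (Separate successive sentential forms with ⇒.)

S ⇒ small P P ⇒ small small P ⇒ small small P S ⇒ small small P S S ⇒ small small a S S ⇒ small small a small P P S ⇒ small small a small a P S ⇒ small small a small a a S ⇒ small small a small a a fish P ⇒ small small a small a a fish P S ⇒ small small a small a a fish a S ⇒ small small a small a a fish a a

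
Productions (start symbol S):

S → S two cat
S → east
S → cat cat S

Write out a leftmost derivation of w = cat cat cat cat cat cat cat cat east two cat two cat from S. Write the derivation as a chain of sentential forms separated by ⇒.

S ⇒ cat cat S   [S → cat cat S]
cat cat S ⇒ cat cat cat cat S   [S → cat cat S]
cat cat cat cat S ⇒ cat cat cat cat cat cat S   [S → cat cat S]
cat cat cat cat cat cat S ⇒ cat cat cat cat cat cat S two cat   [S → S two cat]
cat cat cat cat cat cat S two cat ⇒ cat cat cat cat cat cat cat cat S two cat   [S → cat cat S]
cat cat cat cat cat cat cat cat S two cat ⇒ cat cat cat cat cat cat cat cat S two cat two cat   [S → S two cat]
cat cat cat cat cat cat cat cat S two cat two cat ⇒ cat cat cat cat cat cat cat cat east two cat two cat   [S → east]

S ⇒ cat cat S ⇒ cat cat cat cat S ⇒ cat cat cat cat cat cat S ⇒ cat cat cat cat cat cat S two cat ⇒ cat cat cat cat cat cat cat cat S two cat ⇒ cat cat cat cat cat cat cat cat S two cat two cat ⇒ cat cat cat cat cat cat cat cat east two cat two cat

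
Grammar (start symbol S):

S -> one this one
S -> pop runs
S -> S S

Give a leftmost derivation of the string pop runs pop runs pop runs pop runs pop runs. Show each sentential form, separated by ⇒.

S ⇒ S S   [S -> S S]
S S ⇒ S S S   [S -> S S]
S S S ⇒ S S S S   [S -> S S]
S S S S ⇒ S S S S S   [S -> S S]
S S S S S ⇒ pop runs S S S S   [S -> pop runs]
pop runs S S S S ⇒ pop runs pop runs S S S   [S -> pop runs]
pop runs pop runs S S S ⇒ pop runs pop runs pop runs S S   [S -> pop runs]
pop runs pop runs pop runs S S ⇒ pop runs pop runs pop runs pop runs S   [S -> pop runs]
pop runs pop runs pop runs pop runs S ⇒ pop runs pop runs pop runs pop runs pop runs   [S -> pop runs]

S ⇒ S S ⇒ S S S ⇒ S S S S ⇒ S S S S S ⇒ pop runs S S S S ⇒ pop runs pop runs S S S ⇒ pop runs pop runs pop runs S S ⇒ pop runs pop runs pop runs pop runs S ⇒ pop runs pop runs pop runs pop runs pop runs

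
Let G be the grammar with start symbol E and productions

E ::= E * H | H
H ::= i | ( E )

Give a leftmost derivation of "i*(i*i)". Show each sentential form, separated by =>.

E => E*H => H*H => i*H => i*(E) => i*(E*H) => i*(H*H) => i*(i*H) => i*(i*i)

E => E*H   [E ::= E * H]
E*H => H*H   [E ::= H]
H*H => i*H   [H ::= i]
i*H => i*(E)   [H ::= ( E )]
i*(E) => i*(E*H)   [E ::= E * H]
i*(E*H) => i*(H*H)   [E ::= H]
i*(H*H) => i*(i*H)   [H ::= i]
i*(i*H) => i*(i*i)   [H ::= i]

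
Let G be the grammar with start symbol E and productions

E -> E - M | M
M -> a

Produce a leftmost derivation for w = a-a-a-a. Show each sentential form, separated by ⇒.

E ⇒ E-M ⇒ E-M-M ⇒ E-M-M-M ⇒ M-M-M-M ⇒ a-M-M-M ⇒ a-a-M-M ⇒ a-a-a-M ⇒ a-a-a-a

E ⇒ E-M   [E -> E - M]
E-M ⇒ E-M-M   [E -> E - M]
E-M-M ⇒ E-M-M-M   [E -> E - M]
E-M-M-M ⇒ M-M-M-M   [E -> M]
M-M-M-M ⇒ a-M-M-M   [M -> a]
a-M-M-M ⇒ a-a-M-M   [M -> a]
a-a-M-M ⇒ a-a-a-M   [M -> a]
a-a-a-M ⇒ a-a-a-a   [M -> a]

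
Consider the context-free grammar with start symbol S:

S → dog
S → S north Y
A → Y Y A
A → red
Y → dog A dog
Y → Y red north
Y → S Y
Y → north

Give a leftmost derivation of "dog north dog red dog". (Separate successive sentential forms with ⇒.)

S ⇒ S north Y   [S → S north Y]
S north Y ⇒ dog north Y   [S → dog]
dog north Y ⇒ dog north dog A dog   [Y → dog A dog]
dog north dog A dog ⇒ dog north dog red dog   [A → red]

S ⇒ S north Y ⇒ dog north Y ⇒ dog north dog A dog ⇒ dog north dog red dog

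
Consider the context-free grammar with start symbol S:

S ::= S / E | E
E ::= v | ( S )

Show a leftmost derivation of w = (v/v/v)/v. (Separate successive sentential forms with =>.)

S => S/E   [S ::= S / E]
S/E => E/E   [S ::= E]
E/E => (S)/E   [E ::= ( S )]
(S)/E => (S/E)/E   [S ::= S / E]
(S/E)/E => (S/E/E)/E   [S ::= S / E]
(S/E/E)/E => (E/E/E)/E   [S ::= E]
(E/E/E)/E => (v/E/E)/E   [E ::= v]
(v/E/E)/E => (v/v/E)/E   [E ::= v]
(v/v/E)/E => (v/v/v)/E   [E ::= v]
(v/v/v)/E => (v/v/v)/v   [E ::= v]

S => S/E => E/E => (S)/E => (S/E)/E => (S/E/E)/E => (E/E/E)/E => (v/E/E)/E => (v/v/E)/E => (v/v/v)/E => (v/v/v)/v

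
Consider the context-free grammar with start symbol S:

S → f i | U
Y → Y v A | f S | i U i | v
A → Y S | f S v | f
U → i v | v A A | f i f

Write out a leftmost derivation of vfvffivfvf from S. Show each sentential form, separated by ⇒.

S ⇒ U   [S → U]
U ⇒ vAA   [U → v A A]
vAA ⇒ vfSvA   [A → f S v]
vfSvA ⇒ vfUvA   [S → U]
vfUvA ⇒ vfvAAvA   [U → v A A]
vfvAAvA ⇒ vfvfSvAvA   [A → f S v]
vfvfSvAvA ⇒ vfvffivAvA   [S → f i]
vfvffivAvA ⇒ vfvffivfvA   [A → f]
vfvffivfvA ⇒ vfvffivfvf   [A → f]

S⇒U⇒vAA⇒vfSvA⇒vfUvA⇒vfvAAvA⇒vfvfSvAvA⇒vfvffivAvA⇒vfvffivfvA⇒vfvffivfvf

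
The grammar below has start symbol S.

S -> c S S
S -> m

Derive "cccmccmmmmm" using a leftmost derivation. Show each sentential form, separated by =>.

S => cSS => ccSSS => cccSSSS => cccmSSS => cccmcSSSS => cccmccSSSSS => cccmccmSSSS => cccmccmmSSS => cccmccmmmSS => cccmccmmmmS => cccmccmmmmm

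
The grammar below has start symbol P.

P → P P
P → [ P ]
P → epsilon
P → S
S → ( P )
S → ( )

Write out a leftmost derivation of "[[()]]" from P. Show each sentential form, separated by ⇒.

P ⇒ [P]   [P → [ P ]]
[P] ⇒ [[P]]   [P → [ P ]]
[[P]] ⇒ [[S]]   [P → S]
[[S]] ⇒ [[()]]   [S → ( )]

P ⇒ [P] ⇒ [[P]] ⇒ [[S]] ⇒ [[()]]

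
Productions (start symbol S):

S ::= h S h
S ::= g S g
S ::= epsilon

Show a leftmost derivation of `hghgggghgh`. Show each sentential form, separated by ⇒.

S ⇒ hSh ⇒ hgSgh ⇒ hghShgh ⇒ hghgSghgh ⇒ hghggSgghgh ⇒ hghgggghgh

S ⇒ hSh   [S ::= h S h]
hSh ⇒ hgSgh   [S ::= g S g]
hgSgh ⇒ hghShgh   [S ::= h S h]
hghShgh ⇒ hghgSghgh   [S ::= g S g]
hghgSghgh ⇒ hghggSgghgh   [S ::= g S g]
hghggSgghgh ⇒ hghgggghgh   [S ::= epsilon]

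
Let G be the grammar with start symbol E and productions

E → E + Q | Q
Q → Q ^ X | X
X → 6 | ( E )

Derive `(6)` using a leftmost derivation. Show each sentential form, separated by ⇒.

E ⇒ Q   [E → Q]
Q ⇒ X   [Q → X]
X ⇒ (E)   [X → ( E )]
(E) ⇒ (Q)   [E → Q]
(Q) ⇒ (X)   [Q → X]
(X) ⇒ (6)   [X → 6]

E ⇒ Q ⇒ X ⇒ (E) ⇒ (Q) ⇒ (X) ⇒ (6)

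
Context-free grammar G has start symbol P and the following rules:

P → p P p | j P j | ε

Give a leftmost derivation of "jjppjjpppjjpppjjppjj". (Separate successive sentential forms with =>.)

P => jPj   [P → j P j]
jPj => jjPjj   [P → j P j]
jjPjj => jjpPpjj   [P → p P p]
jjpPpjj => jjppPppjj   [P → p P p]
jjppPppjj => jjppjPjppjj   [P → j P j]
jjppjPjppjj => jjppjjPjjppjj   [P → j P j]
jjppjjPjjppjj => jjppjjpPpjjppjj   [P → p P p]
jjppjjpPpjjppjj => jjppjjppPppjjppjj   [P → p P p]
jjppjjppPppjjppjj => jjppjjpppPpppjjppjj   [P → p P p]
jjppjjpppPpppjjppjj => jjppjjpppjPjpppjjppjj   [P → j P j]
jjppjjpppjPjpppjjppjj => jjppjjpppjjpppjjppjj   [P → ε]

P=>jPj=>jjPjj=>jjpPpjj=>jjppPppjj=>jjppjPjppjj=>jjppjjPjjppjj=>jjppjjpPpjjppjj=>jjppjjppPppjjppjj=>jjppjjpppPpppjjppjj=>jjppjjpppjPjpppjjppjj=>jjppjjpppjjpppjjppjj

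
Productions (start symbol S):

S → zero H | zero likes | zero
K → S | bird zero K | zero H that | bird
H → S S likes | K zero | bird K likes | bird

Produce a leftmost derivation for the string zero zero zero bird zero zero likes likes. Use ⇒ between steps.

S ⇒ zero H ⇒ zero S S likes ⇒ zero zero H S likes ⇒ zero zero K zero S likes ⇒ zero zero S zero S likes ⇒ zero zero zero H zero S likes ⇒ zero zero zero bird zero S likes ⇒ zero zero zero bird zero zero likes likes

S ⇒ zero H   [S → zero H]
zero H ⇒ zero S S likes   [H → S S likes]
zero S S likes ⇒ zero zero H S likes   [S → zero H]
zero zero H S likes ⇒ zero zero K zero S likes   [H → K zero]
zero zero K zero S likes ⇒ zero zero S zero S likes   [K → S]
zero zero S zero S likes ⇒ zero zero zero H zero S likes   [S → zero H]
zero zero zero H zero S likes ⇒ zero zero zero bird zero S likes   [H → bird]
zero zero zero bird zero S likes ⇒ zero zero zero bird zero zero likes likes   [S → zero likes]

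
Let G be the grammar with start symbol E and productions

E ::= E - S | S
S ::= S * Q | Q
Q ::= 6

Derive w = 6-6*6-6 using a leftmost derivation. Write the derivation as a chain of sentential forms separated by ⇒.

E ⇒ E-S   [E ::= E - S]
E-S ⇒ E-S-S   [E ::= E - S]
E-S-S ⇒ S-S-S   [E ::= S]
S-S-S ⇒ Q-S-S   [S ::= Q]
Q-S-S ⇒ 6-S-S   [Q ::= 6]
6-S-S ⇒ 6-S*Q-S   [S ::= S * Q]
6-S*Q-S ⇒ 6-Q*Q-S   [S ::= Q]
6-Q*Q-S ⇒ 6-6*Q-S   [Q ::= 6]
6-6*Q-S ⇒ 6-6*6-S   [Q ::= 6]
6-6*6-S ⇒ 6-6*6-Q   [S ::= Q]
6-6*6-Q ⇒ 6-6*6-6   [Q ::= 6]

E ⇒ E-S ⇒ E-S-S ⇒ S-S-S ⇒ Q-S-S ⇒ 6-S-S ⇒ 6-S*Q-S ⇒ 6-Q*Q-S ⇒ 6-6*Q-S ⇒ 6-6*6-S ⇒ 6-6*6-Q ⇒ 6-6*6-6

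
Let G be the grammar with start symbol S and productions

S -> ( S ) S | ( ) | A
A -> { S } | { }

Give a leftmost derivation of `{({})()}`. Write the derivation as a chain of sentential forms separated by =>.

S => A   [S -> A]
A => {S}   [A -> { S }]
{S} => {(S)S}   [S -> ( S ) S]
{(S)S} => {(A)S}   [S -> A]
{(A)S} => {({})S}   [A -> { }]
{({})S} => {({})()}   [S -> ( )]

S => A => {S} => {(S)S} => {(A)S} => {({})S} => {({})()}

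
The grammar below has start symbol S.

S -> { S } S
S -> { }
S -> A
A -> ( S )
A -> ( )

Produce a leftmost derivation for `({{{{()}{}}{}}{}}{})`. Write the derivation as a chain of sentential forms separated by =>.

S=>A=>(S)=>({S}S)=>({{S}S}S)=>({{{S}S}S}S)=>({{{{S}S}S}S}S)=>({{{{A}S}S}S}S)=>({{{{()}S}S}S}S)=>({{{{()}{}}S}S}S)=>({{{{()}{}}{}}S}S)=>({{{{()}{}}{}}{}}S)=>({{{{()}{}}{}}{}}{})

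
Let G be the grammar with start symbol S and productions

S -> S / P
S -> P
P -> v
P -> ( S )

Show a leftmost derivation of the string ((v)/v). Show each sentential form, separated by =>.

S => P => (S) => (S/P) => (P/P) => ((S)/P) => ((P)/P) => ((v)/P) => ((v)/v)

S => P   [S -> P]
P => (S)   [P -> ( S )]
(S) => (S/P)   [S -> S / P]
(S/P) => (P/P)   [S -> P]
(P/P) => ((S)/P)   [P -> ( S )]
((S)/P) => ((P)/P)   [S -> P]
((P)/P) => ((v)/P)   [P -> v]
((v)/P) => ((v)/v)   [P -> v]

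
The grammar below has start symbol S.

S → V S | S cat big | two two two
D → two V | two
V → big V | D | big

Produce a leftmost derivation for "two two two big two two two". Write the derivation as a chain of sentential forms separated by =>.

S => V S => D S => two V S => two D S => two two V S => two two D S => two two two V S => two two two big S => two two two big two two two

S => V S   [S → V S]
V S => D S   [V → D]
D S => two V S   [D → two V]
two V S => two D S   [V → D]
two D S => two two V S   [D → two V]
two two V S => two two D S   [V → D]
two two D S => two two two V S   [D → two V]
two two two V S => two two two big S   [V → big]
two two two big S => two two two big two two two   [S → two two two]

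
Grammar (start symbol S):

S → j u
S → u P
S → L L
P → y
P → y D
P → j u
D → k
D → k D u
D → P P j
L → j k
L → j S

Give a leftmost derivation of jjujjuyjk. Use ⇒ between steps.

S⇒LL⇒jSL⇒jjuL⇒jjujS⇒jjujLL⇒jjujjSL⇒jjujjuPL⇒jjujjuyL⇒jjujjuyjk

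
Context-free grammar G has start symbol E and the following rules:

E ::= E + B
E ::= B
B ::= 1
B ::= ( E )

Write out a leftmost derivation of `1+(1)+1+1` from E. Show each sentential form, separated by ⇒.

E ⇒ E+B   [E ::= E + B]
E+B ⇒ E+B+B   [E ::= E + B]
E+B+B ⇒ E+B+B+B   [E ::= E + B]
E+B+B+B ⇒ B+B+B+B   [E ::= B]
B+B+B+B ⇒ 1+B+B+B   [B ::= 1]
1+B+B+B ⇒ 1+(E)+B+B   [B ::= ( E )]
1+(E)+B+B ⇒ 1+(B)+B+B   [E ::= B]
1+(B)+B+B ⇒ 1+(1)+B+B   [B ::= 1]
1+(1)+B+B ⇒ 1+(1)+1+B   [B ::= 1]
1+(1)+1+B ⇒ 1+(1)+1+1   [B ::= 1]

E ⇒ E+B ⇒ E+B+B ⇒ E+B+B+B ⇒ B+B+B+B ⇒ 1+B+B+B ⇒ 1+(E)+B+B ⇒ 1+(B)+B+B ⇒ 1+(1)+B+B ⇒ 1+(1)+1+B ⇒ 1+(1)+1+1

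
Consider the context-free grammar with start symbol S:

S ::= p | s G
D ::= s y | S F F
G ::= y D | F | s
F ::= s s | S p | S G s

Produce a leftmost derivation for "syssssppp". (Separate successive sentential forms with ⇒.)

S ⇒ sG   [S ::= s G]
sG ⇒ syD   [G ::= y D]
syD ⇒ sySFF   [D ::= S F F]
sySFF ⇒ sysGFF   [S ::= s G]
sysGFF ⇒ syssFF   [G ::= s]
syssFF ⇒ syssSpF   [F ::= S p]
syssSpF ⇒ sysssGpF   [S ::= s G]
sysssGpF ⇒ sysssspF   [G ::= s]
sysssspF ⇒ sysssspSp   [F ::= S p]
sysssspSp ⇒ syssssppp   [S ::= p]

S ⇒ sG ⇒ syD ⇒ sySFF ⇒ sysGFF ⇒ syssFF ⇒ syssSpF ⇒ sysssGpF ⇒ sysssspF ⇒ sysssspSp ⇒ syssssppp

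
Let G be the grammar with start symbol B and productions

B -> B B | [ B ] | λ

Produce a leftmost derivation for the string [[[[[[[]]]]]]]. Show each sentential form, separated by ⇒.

B⇒[B]⇒[BB]⇒[[B]B]⇒[[[B]]B]⇒[[[BB]]B]⇒[[[[B]B]]B]⇒[[[[[B]]B]]B]⇒[[[[[[B]]]B]]B]⇒[[[[[[BB]]]B]]B]⇒[[[[[[[B]B]]]B]]B]⇒[[[[[[[]B]]]B]]B]⇒[[[[[[[]]]]B]]B]⇒[[[[[[[]]]]]]B]⇒[[[[[[[]]]]]]]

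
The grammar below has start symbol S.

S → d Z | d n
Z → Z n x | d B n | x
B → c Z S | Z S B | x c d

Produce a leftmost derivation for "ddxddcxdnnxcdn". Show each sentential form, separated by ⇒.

S⇒dZ⇒ddBn⇒ddZSBn⇒ddxSBn⇒ddxdZBn⇒ddxddBnBn⇒ddxddcZSnBn⇒ddxddcxSnBn⇒ddxddcxdnnBn⇒ddxddcxdnnxcdn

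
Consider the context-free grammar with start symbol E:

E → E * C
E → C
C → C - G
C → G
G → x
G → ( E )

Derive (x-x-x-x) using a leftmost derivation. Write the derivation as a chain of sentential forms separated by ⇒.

E ⇒ C ⇒ G ⇒ (E) ⇒ (C) ⇒ (C-G) ⇒ (C-G-G) ⇒ (C-G-G-G) ⇒ (G-G-G-G) ⇒ (x-G-G-G) ⇒ (x-x-G-G) ⇒ (x-x-x-G) ⇒ (x-x-x-x)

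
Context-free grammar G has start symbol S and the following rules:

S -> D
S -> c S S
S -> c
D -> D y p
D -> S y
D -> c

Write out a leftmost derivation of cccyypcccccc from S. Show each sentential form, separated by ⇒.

S⇒cSS⇒ccSSS⇒ccDSS⇒ccDypSS⇒ccSyypSS⇒cccyypSS⇒cccyypcSSS⇒cccyypccSS⇒cccyypcccSSS⇒cccyypccccSS⇒cccyypcccccS⇒cccyypcccccc

S ⇒ cSS   [S -> c S S]
cSS ⇒ ccSSS   [S -> c S S]
ccSSS ⇒ ccDSS   [S -> D]
ccDSS ⇒ ccDypSS   [D -> D y p]
ccDypSS ⇒ ccSyypSS   [D -> S y]
ccSyypSS ⇒ cccyypSS   [S -> c]
cccyypSS ⇒ cccyypcSSS   [S -> c S S]
cccyypcSSS ⇒ cccyypccSS   [S -> c]
cccyypccSS ⇒ cccyypcccSSS   [S -> c S S]
cccyypcccSSS ⇒ cccyypccccSS   [S -> c]
cccyypccccSS ⇒ cccyypcccccS   [S -> c]
cccyypcccccS ⇒ cccyypcccccc   [S -> c]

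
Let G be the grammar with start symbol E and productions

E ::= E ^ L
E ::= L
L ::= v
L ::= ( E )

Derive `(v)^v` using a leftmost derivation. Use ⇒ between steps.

E ⇒ E^L ⇒ L^L ⇒ (E)^L ⇒ (L)^L ⇒ (v)^L ⇒ (v)^v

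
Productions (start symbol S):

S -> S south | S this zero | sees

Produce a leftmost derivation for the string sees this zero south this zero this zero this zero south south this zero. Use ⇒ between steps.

S ⇒ S this zero ⇒ S south this zero ⇒ S south south this zero ⇒ S this zero south south this zero ⇒ S this zero this zero south south this zero ⇒ S this zero this zero this zero south south this zero ⇒ S south this zero this zero this zero south south this zero ⇒ S this zero south this zero this zero this zero south south this zero ⇒ sees this zero south this zero this zero this zero south south this zero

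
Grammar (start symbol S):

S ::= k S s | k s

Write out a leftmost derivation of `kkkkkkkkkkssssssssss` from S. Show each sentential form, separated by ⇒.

S ⇒ kSs ⇒ kkSss ⇒ kkkSsss ⇒ kkkkSssss ⇒ kkkkkSsssss ⇒ kkkkkkSssssss ⇒ kkkkkkkSsssssss ⇒ kkkkkkkkSssssssss ⇒ kkkkkkkkkSsssssssss ⇒ kkkkkkkkkkssssssssss

S ⇒ kSs   [S ::= k S s]
kSs ⇒ kkSss   [S ::= k S s]
kkSss ⇒ kkkSsss   [S ::= k S s]
kkkSsss ⇒ kkkkSssss   [S ::= k S s]
kkkkSssss ⇒ kkkkkSsssss   [S ::= k S s]
kkkkkSsssss ⇒ kkkkkkSssssss   [S ::= k S s]
kkkkkkSssssss ⇒ kkkkkkkSsssssss   [S ::= k S s]
kkkkkkkSsssssss ⇒ kkkkkkkkSssssssss   [S ::= k S s]
kkkkkkkkSssssssss ⇒ kkkkkkkkkSsssssssss   [S ::= k S s]
kkkkkkkkkSsssssssss ⇒ kkkkkkkkkkssssssssss   [S ::= k s]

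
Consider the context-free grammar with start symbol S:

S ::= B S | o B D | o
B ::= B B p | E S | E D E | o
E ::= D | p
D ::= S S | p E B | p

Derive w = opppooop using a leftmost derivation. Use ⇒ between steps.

S ⇒ oBD   [S ::= o B D]
oBD ⇒ oESD   [B ::= E S]
oESD ⇒ oDSD   [E ::= D]
oDSD ⇒ oSSSD   [D ::= S S]
oSSSD ⇒ oBSSSD   [S ::= B S]
oBSSSD ⇒ oEDESSSD   [B ::= E D E]
oEDESSSD ⇒ oDDESSSD   [E ::= D]
oDDESSSD ⇒ opDESSSD   [D ::= p]
opDESSSD ⇒ oppESSSD   [D ::= p]
oppESSSD ⇒ opppSSSD   [E ::= p]
opppSSSD ⇒ opppoSSD   [S ::= o]
opppoSSD ⇒ opppooSD   [S ::= o]
opppooSD ⇒ opppoooD   [S ::= o]
opppoooD ⇒ opppooop   [D ::= p]

S ⇒ oBD ⇒ oESD ⇒ oDSD ⇒ oSSSD ⇒ oBSSSD ⇒ oEDESSSD ⇒ oDDESSSD ⇒ opDESSSD ⇒ oppESSSD ⇒ opppSSSD ⇒ opppoSSD ⇒ opppooSD ⇒ opppoooD ⇒ opppooop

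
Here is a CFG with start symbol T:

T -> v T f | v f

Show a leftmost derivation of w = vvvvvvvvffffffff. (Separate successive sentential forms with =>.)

T => vTf => vvTff => vvvTfff => vvvvTffff => vvvvvTfffff => vvvvvvTffffff => vvvvvvvTfffffff => vvvvvvvvffffffff

T => vTf   [T -> v T f]
vTf => vvTff   [T -> v T f]
vvTff => vvvTfff   [T -> v T f]
vvvTfff => vvvvTffff   [T -> v T f]
vvvvTffff => vvvvvTfffff   [T -> v T f]
vvvvvTfffff => vvvvvvTffffff   [T -> v T f]
vvvvvvTffffff => vvvvvvvTfffffff   [T -> v T f]
vvvvvvvTfffffff => vvvvvvvvffffffff   [T -> v f]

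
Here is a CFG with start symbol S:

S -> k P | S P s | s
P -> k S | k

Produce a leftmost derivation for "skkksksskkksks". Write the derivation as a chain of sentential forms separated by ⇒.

S ⇒ SPs ⇒ SPsPs ⇒ SPsPsPs ⇒ SPsPsPsPs ⇒ sPsPsPsPs ⇒ skSsPsPsPs ⇒ skkPsPsPsPs ⇒ skkksPsPsPs ⇒ skkkskSsPsPs ⇒ skkkskssPsPs ⇒ skkksksskSsPs ⇒ skkksksskkPsPs ⇒ skkksksskkksPs ⇒ skkksksskkksks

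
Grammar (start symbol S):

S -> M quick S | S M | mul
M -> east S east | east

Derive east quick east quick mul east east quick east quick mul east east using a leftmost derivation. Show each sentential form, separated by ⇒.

S ⇒ M quick S ⇒ east quick S ⇒ east quick S M ⇒ east quick M quick S M ⇒ east quick east quick S M ⇒ east quick east quick mul M ⇒ east quick east quick mul east S east ⇒ east quick east quick mul east S M east ⇒ east quick east quick mul east M quick S M east ⇒ east quick east quick mul east east quick S M east ⇒ east quick east quick mul east east quick M quick S M east ⇒ east quick east quick mul east east quick east quick S M east ⇒ east quick east quick mul east east quick east quick mul M east ⇒ east quick east quick mul east east quick east quick mul east east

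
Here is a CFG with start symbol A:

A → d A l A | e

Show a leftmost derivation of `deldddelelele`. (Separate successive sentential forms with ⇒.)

A⇒dAlA⇒delA⇒deldAlA⇒delddAlAlA⇒deldddAlAlAlA⇒deldddelAlAlA⇒deldddelelAlA⇒deldddelelelA⇒deldddelelele

A ⇒ dAlA   [A → d A l A]
dAlA ⇒ delA   [A → e]
delA ⇒ deldAlA   [A → d A l A]
deldAlA ⇒ delddAlAlA   [A → d A l A]
delddAlAlA ⇒ deldddAlAlAlA   [A → d A l A]
deldddAlAlAlA ⇒ deldddelAlAlA   [A → e]
deldddelAlAlA ⇒ deldddelelAlA   [A → e]
deldddelelAlA ⇒ deldddelelelA   [A → e]
deldddelelelA ⇒ deldddelelele   [A → e]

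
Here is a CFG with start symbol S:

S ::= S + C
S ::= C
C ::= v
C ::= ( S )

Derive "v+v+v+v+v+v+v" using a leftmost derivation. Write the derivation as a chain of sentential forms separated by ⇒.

S ⇒ S+C ⇒ S+C+C ⇒ S+C+C+C ⇒ S+C+C+C+C ⇒ S+C+C+C+C+C ⇒ S+C+C+C+C+C+C ⇒ C+C+C+C+C+C+C ⇒ v+C+C+C+C+C+C ⇒ v+v+C+C+C+C+C ⇒ v+v+v+C+C+C+C ⇒ v+v+v+v+C+C+C ⇒ v+v+v+v+v+C+C ⇒ v+v+v+v+v+v+C ⇒ v+v+v+v+v+v+v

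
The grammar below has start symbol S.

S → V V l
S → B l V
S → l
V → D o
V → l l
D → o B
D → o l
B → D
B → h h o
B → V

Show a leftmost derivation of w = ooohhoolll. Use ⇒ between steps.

S ⇒ BlV ⇒ DlV ⇒ oBlV ⇒ oVlV ⇒ oDolV ⇒ ooBolV ⇒ ooDolV ⇒ oooBolV ⇒ ooohhoolV ⇒ ooohhoolll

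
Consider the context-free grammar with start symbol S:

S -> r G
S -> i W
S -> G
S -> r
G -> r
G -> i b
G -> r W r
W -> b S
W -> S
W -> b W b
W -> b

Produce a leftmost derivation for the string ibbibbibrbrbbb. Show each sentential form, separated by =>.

S => iW => ibWb => ibbWbb => ibbSbb => ibbiWbb => ibbibWbbb => ibbibbSbbb => ibbibbiWbbb => ibbibbibSbbb => ibbibbibGbbb => ibbibbibrWrbbb => ibbibbibrbrbbb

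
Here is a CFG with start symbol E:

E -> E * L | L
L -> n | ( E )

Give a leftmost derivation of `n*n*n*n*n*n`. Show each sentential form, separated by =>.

E => E*L   [E -> E * L]
E*L => E*L*L   [E -> E * L]
E*L*L => E*L*L*L   [E -> E * L]
E*L*L*L => E*L*L*L*L   [E -> E * L]
E*L*L*L*L => E*L*L*L*L*L   [E -> E * L]
E*L*L*L*L*L => L*L*L*L*L*L   [E -> L]
L*L*L*L*L*L => n*L*L*L*L*L   [L -> n]
n*L*L*L*L*L => n*n*L*L*L*L   [L -> n]
n*n*L*L*L*L => n*n*n*L*L*L   [L -> n]
n*n*n*L*L*L => n*n*n*n*L*L   [L -> n]
n*n*n*n*L*L => n*n*n*n*n*L   [L -> n]
n*n*n*n*n*L => n*n*n*n*n*n   [L -> n]

E=>E*L=>E*L*L=>E*L*L*L=>E*L*L*L*L=>E*L*L*L*L*L=>L*L*L*L*L*L=>n*L*L*L*L*L=>n*n*L*L*L*L=>n*n*n*L*L*L=>n*n*n*n*L*L=>n*n*n*n*n*L=>n*n*n*n*n*n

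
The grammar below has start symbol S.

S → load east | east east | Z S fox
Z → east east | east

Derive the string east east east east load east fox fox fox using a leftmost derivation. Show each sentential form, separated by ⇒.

S ⇒ Z S fox ⇒ east east S fox ⇒ east east Z S fox fox ⇒ east east east S fox fox ⇒ east east east Z S fox fox fox ⇒ east east east east S fox fox fox ⇒ east east east east load east fox fox fox

S ⇒ Z S fox   [S → Z S fox]
Z S fox ⇒ east east S fox   [Z → east east]
east east S fox ⇒ east east Z S fox fox   [S → Z S fox]
east east Z S fox fox ⇒ east east east S fox fox   [Z → east]
east east east S fox fox ⇒ east east east Z S fox fox fox   [S → Z S fox]
east east east Z S fox fox fox ⇒ east east east east S fox fox fox   [Z → east]
east east east east S fox fox fox ⇒ east east east east load east fox fox fox   [S → load east]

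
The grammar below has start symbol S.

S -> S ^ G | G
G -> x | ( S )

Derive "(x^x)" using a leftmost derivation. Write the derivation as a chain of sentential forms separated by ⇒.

S ⇒ G   [S -> G]
G ⇒ (S)   [G -> ( S )]
(S) ⇒ (S^G)   [S -> S ^ G]
(S^G) ⇒ (G^G)   [S -> G]
(G^G) ⇒ (x^G)   [G -> x]
(x^G) ⇒ (x^x)   [G -> x]

S ⇒ G ⇒ (S) ⇒ (S^G) ⇒ (G^G) ⇒ (x^G) ⇒ (x^x)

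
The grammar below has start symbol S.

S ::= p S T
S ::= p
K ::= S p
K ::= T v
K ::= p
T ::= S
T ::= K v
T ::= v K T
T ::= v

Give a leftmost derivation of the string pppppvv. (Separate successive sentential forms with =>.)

S => pST   [S ::= p S T]
pST => ppSTT   [S ::= p S T]
ppSTT => pppTT   [S ::= p]
pppTT => pppST   [T ::= S]
pppST => ppppSTT   [S ::= p S T]
ppppSTT => pppppTT   [S ::= p]
pppppTT => pppppvT   [T ::= v]
pppppvT => pppppvv   [T ::= v]

S => pST => ppSTT => pppTT => pppST => ppppSTT => pppppTT => pppppvT => pppppvv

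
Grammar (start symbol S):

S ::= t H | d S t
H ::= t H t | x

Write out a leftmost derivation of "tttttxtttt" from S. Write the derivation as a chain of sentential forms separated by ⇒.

S ⇒ tH ⇒ ttHt ⇒ tttHtt ⇒ ttttHttt ⇒ tttttHtttt ⇒ tttttxtttt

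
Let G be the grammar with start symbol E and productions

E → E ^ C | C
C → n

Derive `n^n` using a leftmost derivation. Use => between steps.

E => E^C   [E → E ^ C]
E^C => C^C   [E → C]
C^C => n^C   [C → n]
n^C => n^n   [C → n]

E => E^C => C^C => n^C => n^n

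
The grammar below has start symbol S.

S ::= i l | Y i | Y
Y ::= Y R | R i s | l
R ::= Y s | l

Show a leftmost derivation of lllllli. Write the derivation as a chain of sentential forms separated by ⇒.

S⇒Yi⇒YRi⇒YRRi⇒YRRRi⇒YRRRRi⇒YRRRRRi⇒lRRRRRi⇒llRRRRi⇒lllRRRi⇒llllRRi⇒lllllRi⇒lllllli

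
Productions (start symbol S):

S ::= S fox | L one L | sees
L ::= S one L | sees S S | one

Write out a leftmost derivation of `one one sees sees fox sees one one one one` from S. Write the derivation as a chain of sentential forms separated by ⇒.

S ⇒ L one L ⇒ one one L ⇒ one one S one L ⇒ one one L one L one L ⇒ one one sees S S one L one L ⇒ one one sees S fox S one L one L ⇒ one one sees sees fox S one L one L ⇒ one one sees sees fox sees one L one L ⇒ one one sees sees fox sees one one one L ⇒ one one sees sees fox sees one one one one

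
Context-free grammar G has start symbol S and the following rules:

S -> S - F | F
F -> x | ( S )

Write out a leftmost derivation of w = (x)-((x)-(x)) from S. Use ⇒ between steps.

S ⇒ S-F   [S -> S - F]
S-F ⇒ F-F   [S -> F]
F-F ⇒ (S)-F   [F -> ( S )]
(S)-F ⇒ (F)-F   [S -> F]
(F)-F ⇒ (x)-F   [F -> x]
(x)-F ⇒ (x)-(S)   [F -> ( S )]
(x)-(S) ⇒ (x)-(S-F)   [S -> S - F]
(x)-(S-F) ⇒ (x)-(F-F)   [S -> F]
(x)-(F-F) ⇒ (x)-((S)-F)   [F -> ( S )]
(x)-((S)-F) ⇒ (x)-((F)-F)   [S -> F]
(x)-((F)-F) ⇒ (x)-((x)-F)   [F -> x]
(x)-((x)-F) ⇒ (x)-((x)-(S))   [F -> ( S )]
(x)-((x)-(S)) ⇒ (x)-((x)-(F))   [S -> F]
(x)-((x)-(F)) ⇒ (x)-((x)-(x))   [F -> x]

S ⇒ S-F ⇒ F-F ⇒ (S)-F ⇒ (F)-F ⇒ (x)-F ⇒ (x)-(S) ⇒ (x)-(S-F) ⇒ (x)-(F-F) ⇒ (x)-((S)-F) ⇒ (x)-((F)-F) ⇒ (x)-((x)-F) ⇒ (x)-((x)-(S)) ⇒ (x)-((x)-(F)) ⇒ (x)-((x)-(x))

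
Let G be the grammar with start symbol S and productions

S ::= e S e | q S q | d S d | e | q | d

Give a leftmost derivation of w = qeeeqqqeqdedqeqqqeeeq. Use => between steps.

S => qSq   [S ::= q S q]
qSq => qeSeq   [S ::= e S e]
qeSeq => qeeSeeq   [S ::= e S e]
qeeSeeq => qeeeSeeeq   [S ::= e S e]
qeeeSeeeq => qeeeqSqeeeq   [S ::= q S q]
qeeeqSqeeeq => qeeeqqSqqeeeq   [S ::= q S q]
qeeeqqSqqeeeq => qeeeqqqSqqqeeeq   [S ::= q S q]
qeeeqqqSqqqeeeq => qeeeqqqeSeqqqeeeq   [S ::= e S e]
qeeeqqqeSeqqqeeeq => qeeeqqqeqSqeqqqeeeq   [S ::= q S q]
qeeeqqqeqSqeqqqeeeq => qeeeqqqeqdSdqeqqqeeeq   [S ::= d S d]
qeeeqqqeqdSdqeqqqeeeq => qeeeqqqeqdedqeqqqeeeq   [S ::= e]

S => qSq => qeSeq => qeeSeeq => qeeeSeeeq => qeeeqSqeeeq => qeeeqqSqqeeeq => qeeeqqqSqqqeeeq => qeeeqqqeSeqqqeeeq => qeeeqqqeqSqeqqqeeeq => qeeeqqqeqdSdqeqqqeeeq => qeeeqqqeqdedqeqqqeeeq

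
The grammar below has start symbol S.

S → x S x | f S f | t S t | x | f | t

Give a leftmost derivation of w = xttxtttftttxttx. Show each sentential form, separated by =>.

S => xSx => xtStx => xttSttx => xttxSxttx => xttxtStxttx => xttxttSttxttx => xttxtttStttxttx => xttxtttftttxttx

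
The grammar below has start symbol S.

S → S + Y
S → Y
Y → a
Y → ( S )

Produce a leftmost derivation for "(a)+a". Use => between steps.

S => S+Y   [S → S + Y]
S+Y => Y+Y   [S → Y]
Y+Y => (S)+Y   [Y → ( S )]
(S)+Y => (Y)+Y   [S → Y]
(Y)+Y => (a)+Y   [Y → a]
(a)+Y => (a)+a   [Y → a]

S=>S+Y=>Y+Y=>(S)+Y=>(Y)+Y=>(a)+Y=>(a)+a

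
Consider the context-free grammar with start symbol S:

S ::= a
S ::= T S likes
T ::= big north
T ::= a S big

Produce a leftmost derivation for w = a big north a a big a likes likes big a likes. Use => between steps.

S => T S likes => a S big S likes => a T S likes big S likes => a big north S likes big S likes => a big north T S likes likes big S likes => a big north a S big S likes likes big S likes => a big north a a big S likes likes big S likes => a big north a a big a likes likes big S likes => a big north a a big a likes likes big a likes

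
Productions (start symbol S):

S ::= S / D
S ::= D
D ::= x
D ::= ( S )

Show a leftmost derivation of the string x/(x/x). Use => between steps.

S => S/D => D/D => x/D => x/(S) => x/(S/D) => x/(D/D) => x/(x/D) => x/(x/x)

S => S/D   [S ::= S / D]
S/D => D/D   [S ::= D]
D/D => x/D   [D ::= x]
x/D => x/(S)   [D ::= ( S )]
x/(S) => x/(S/D)   [S ::= S / D]
x/(S/D) => x/(D/D)   [S ::= D]
x/(D/D) => x/(x/D)   [D ::= x]
x/(x/D) => x/(x/x)   [D ::= x]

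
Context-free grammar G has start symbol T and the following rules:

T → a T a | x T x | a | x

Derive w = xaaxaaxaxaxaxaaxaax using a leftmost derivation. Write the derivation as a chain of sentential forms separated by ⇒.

T ⇒ xTx ⇒ xaTax ⇒ xaaTaax ⇒ xaaxTxaax ⇒ xaaxaTaxaax ⇒ xaaxaaTaaxaax ⇒ xaaxaaxTxaaxaax ⇒ xaaxaaxaTaxaaxaax ⇒ xaaxaaxaxTxaxaaxaax ⇒ xaaxaaxaxaxaxaaxaax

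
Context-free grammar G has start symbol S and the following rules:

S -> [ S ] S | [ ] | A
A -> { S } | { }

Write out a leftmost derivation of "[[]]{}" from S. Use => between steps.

S => [S]S => [[]]S => [[]]A => [[]]{}

S => [S]S   [S -> [ S ] S]
[S]S => [[]]S   [S -> [ ]]
[[]]S => [[]]A   [S -> A]
[[]]A => [[]]{}   [A -> { }]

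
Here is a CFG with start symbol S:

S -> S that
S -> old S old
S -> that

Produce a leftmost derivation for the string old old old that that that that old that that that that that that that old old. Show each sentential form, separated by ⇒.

S ⇒ old S old ⇒ old old S old old ⇒ old old S that old old ⇒ old old S that that old old ⇒ old old S that that that old old ⇒ old old S that that that that old old ⇒ old old S that that that that that old old ⇒ old old S that that that that that that old old ⇒ old old S that that that that that that that old old ⇒ old old old S old that that that that that that that old old ⇒ old old old S that old that that that that that that that old old ⇒ old old old S that that old that that that that that that that old old ⇒ old old old S that that that old that that that that that that that old old ⇒ old old old that that that that old that that that that that that that old old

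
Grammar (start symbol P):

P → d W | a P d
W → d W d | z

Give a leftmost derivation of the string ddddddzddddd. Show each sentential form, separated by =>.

P => dW   [P → d W]
dW => ddWd   [W → d W d]
ddWd => dddWdd   [W → d W d]
dddWdd => ddddWddd   [W → d W d]
ddddWddd => dddddWdddd   [W → d W d]
dddddWdddd => ddddddWddddd   [W → d W d]
ddddddWddddd => ddddddzddddd   [W → z]

P => dW => ddWd => dddWdd => ddddWddd => dddddWdddd => ddddddWddddd => ddddddzddddd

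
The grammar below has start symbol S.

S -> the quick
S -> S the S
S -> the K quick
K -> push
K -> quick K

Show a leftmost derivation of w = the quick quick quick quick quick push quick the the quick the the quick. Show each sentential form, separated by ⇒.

S ⇒ S the S ⇒ S the S the S ⇒ the K quick the S the S ⇒ the quick K quick the S the S ⇒ the quick quick K quick the S the S ⇒ the quick quick quick K quick the S the S ⇒ the quick quick quick quick K quick the S the S ⇒ the quick quick quick quick quick K quick the S the S ⇒ the quick quick quick quick quick push quick the S the S ⇒ the quick quick quick quick quick push quick the the quick the S ⇒ the quick quick quick quick quick push quick the the quick the the quick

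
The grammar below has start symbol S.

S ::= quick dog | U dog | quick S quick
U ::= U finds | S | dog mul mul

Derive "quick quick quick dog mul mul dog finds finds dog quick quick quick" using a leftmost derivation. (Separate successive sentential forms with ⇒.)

S ⇒ quick S quick ⇒ quick quick S quick quick ⇒ quick quick quick S quick quick quick ⇒ quick quick quick U dog quick quick quick ⇒ quick quick quick U finds dog quick quick quick ⇒ quick quick quick U finds finds dog quick quick quick ⇒ quick quick quick S finds finds dog quick quick quick ⇒ quick quick quick U dog finds finds dog quick quick quick ⇒ quick quick quick dog mul mul dog finds finds dog quick quick quick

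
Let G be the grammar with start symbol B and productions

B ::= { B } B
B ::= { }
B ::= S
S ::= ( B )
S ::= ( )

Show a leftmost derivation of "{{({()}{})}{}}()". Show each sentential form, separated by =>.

B=>{B}B=>{{B}B}B=>{{S}B}B=>{{(B)}B}B=>{{({B}B)}B}B=>{{({S}B)}B}B=>{{({()}B)}B}B=>{{({()}{})}B}B=>{{({()}{})}{}}B=>{{({()}{})}{}}S=>{{({()}{})}{}}()

B => {B}B   [B ::= { B } B]
{B}B => {{B}B}B   [B ::= { B } B]
{{B}B}B => {{S}B}B   [B ::= S]
{{S}B}B => {{(B)}B}B   [S ::= ( B )]
{{(B)}B}B => {{({B}B)}B}B   [B ::= { B } B]
{{({B}B)}B}B => {{({S}B)}B}B   [B ::= S]
{{({S}B)}B}B => {{({()}B)}B}B   [S ::= ( )]
{{({()}B)}B}B => {{({()}{})}B}B   [B ::= { }]
{{({()}{})}B}B => {{({()}{})}{}}B   [B ::= { }]
{{({()}{})}{}}B => {{({()}{})}{}}S   [B ::= S]
{{({()}{})}{}}S => {{({()}{})}{}}()   [S ::= ( )]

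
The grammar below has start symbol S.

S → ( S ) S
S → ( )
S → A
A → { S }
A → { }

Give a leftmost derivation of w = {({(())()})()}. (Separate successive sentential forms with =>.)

S=>A=>{S}=>{(S)S}=>{(A)S}=>{({S})S}=>{({(S)S})S}=>{({(())S})S}=>{({(())()})S}=>{({(())()})()}

S => A   [S → A]
A => {S}   [A → { S }]
{S} => {(S)S}   [S → ( S ) S]
{(S)S} => {(A)S}   [S → A]
{(A)S} => {({S})S}   [A → { S }]
{({S})S} => {({(S)S})S}   [S → ( S ) S]
{({(S)S})S} => {({(())S})S}   [S → ( )]
{({(())S})S} => {({(())()})S}   [S → ( )]
{({(())()})S} => {({(())()})()}   [S → ( )]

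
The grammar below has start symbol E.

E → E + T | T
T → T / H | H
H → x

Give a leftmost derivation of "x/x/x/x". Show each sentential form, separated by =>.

E => T => T/H => T/H/H => T/H/H/H => H/H/H/H => x/H/H/H => x/x/H/H => x/x/x/H => x/x/x/x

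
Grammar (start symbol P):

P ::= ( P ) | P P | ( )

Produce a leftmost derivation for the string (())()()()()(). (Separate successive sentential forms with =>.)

P => PP => PPP => PPPP => PPPPP => PPPPPP => (P)PPPPP => (())PPPPP => (())()PPPP => (())()()PPP => (())()()()PP => (())()()()()P => (())()()()()()

P => PP   [P ::= P P]
PP => PPP   [P ::= P P]
PPP => PPPP   [P ::= P P]
PPPP => PPPPP   [P ::= P P]
PPPPP => PPPPPP   [P ::= P P]
PPPPPP => (P)PPPPP   [P ::= ( P )]
(P)PPPPP => (())PPPPP   [P ::= ( )]
(())PPPPP => (())()PPPP   [P ::= ( )]
(())()PPPP => (())()()PPP   [P ::= ( )]
(())()()PPP => (())()()()PP   [P ::= ( )]
(())()()()PP => (())()()()()P   [P ::= ( )]
(())()()()()P => (())()()()()()   [P ::= ( )]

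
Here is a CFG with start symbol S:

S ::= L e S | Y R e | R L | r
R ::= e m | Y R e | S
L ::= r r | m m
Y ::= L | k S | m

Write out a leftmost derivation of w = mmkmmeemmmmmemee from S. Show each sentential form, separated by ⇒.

S ⇒ YRe ⇒ LRe ⇒ mmRe ⇒ mmYRee ⇒ mmkSRee ⇒ mmkRLRee ⇒ mmkSLRee ⇒ mmkLeSLRee ⇒ mmkmmeSLRee ⇒ mmkmmeRLLRee ⇒ mmkmmeemLLRee ⇒ mmkmmeemmmLRee ⇒ mmkmmeemmmmmRee ⇒ mmkmmeemmmmmemee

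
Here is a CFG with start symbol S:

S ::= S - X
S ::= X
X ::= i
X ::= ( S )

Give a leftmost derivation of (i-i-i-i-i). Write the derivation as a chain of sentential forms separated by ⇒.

S ⇒ X   [S ::= X]
X ⇒ (S)   [X ::= ( S )]
(S) ⇒ (S-X)   [S ::= S - X]
(S-X) ⇒ (S-X-X)   [S ::= S - X]
(S-X-X) ⇒ (S-X-X-X)   [S ::= S - X]
(S-X-X-X) ⇒ (S-X-X-X-X)   [S ::= S - X]
(S-X-X-X-X) ⇒ (X-X-X-X-X)   [S ::= X]
(X-X-X-X-X) ⇒ (i-X-X-X-X)   [X ::= i]
(i-X-X-X-X) ⇒ (i-i-X-X-X)   [X ::= i]
(i-i-X-X-X) ⇒ (i-i-i-X-X)   [X ::= i]
(i-i-i-X-X) ⇒ (i-i-i-i-X)   [X ::= i]
(i-i-i-i-X) ⇒ (i-i-i-i-i)   [X ::= i]

S ⇒ X ⇒ (S) ⇒ (S-X) ⇒ (S-X-X) ⇒ (S-X-X-X) ⇒ (S-X-X-X-X) ⇒ (X-X-X-X-X) ⇒ (i-X-X-X-X) ⇒ (i-i-X-X-X) ⇒ (i-i-i-X-X) ⇒ (i-i-i-i-X) ⇒ (i-i-i-i-i)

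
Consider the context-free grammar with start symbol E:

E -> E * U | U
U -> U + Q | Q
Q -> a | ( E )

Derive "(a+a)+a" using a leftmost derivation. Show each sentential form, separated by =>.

E=>U=>U+Q=>Q+Q=>(E)+Q=>(U)+Q=>(U+Q)+Q=>(Q+Q)+Q=>(a+Q)+Q=>(a+a)+Q=>(a+a)+a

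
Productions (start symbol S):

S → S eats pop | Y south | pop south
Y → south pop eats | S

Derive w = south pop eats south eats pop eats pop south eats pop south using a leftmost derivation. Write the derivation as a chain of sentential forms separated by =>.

S => Y south => S south => S eats pop south => Y south eats pop south => S south eats pop south => S eats pop south eats pop south => S eats pop eats pop south eats pop south => Y south eats pop eats pop south eats pop south => south pop eats south eats pop eats pop south eats pop south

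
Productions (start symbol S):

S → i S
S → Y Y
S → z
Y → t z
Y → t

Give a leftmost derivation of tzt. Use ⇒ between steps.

S⇒YY⇒tzY⇒tzt

S ⇒ YY   [S → Y Y]
YY ⇒ tzY   [Y → t z]
tzY ⇒ tzt   [Y → t]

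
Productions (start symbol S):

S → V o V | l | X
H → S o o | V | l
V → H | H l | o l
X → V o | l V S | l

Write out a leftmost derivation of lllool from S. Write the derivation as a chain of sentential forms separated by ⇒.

S⇒VoV⇒HloV⇒VloV⇒HlloV⇒llloV⇒lllool

S ⇒ VoV   [S → V o V]
VoV ⇒ HloV   [V → H l]
HloV ⇒ VloV   [H → V]
VloV ⇒ HlloV   [V → H l]
HlloV ⇒ llloV   [H → l]
llloV ⇒ lllool   [V → o l]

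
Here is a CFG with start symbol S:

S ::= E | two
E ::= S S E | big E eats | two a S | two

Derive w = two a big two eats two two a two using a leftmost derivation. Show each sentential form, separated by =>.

S => E => S S E => E S E => two a S S E => two a E S E => two a big E eats S E => two a big two eats S E => two a big two eats two E => two a big two eats two two a S => two a big two eats two two a two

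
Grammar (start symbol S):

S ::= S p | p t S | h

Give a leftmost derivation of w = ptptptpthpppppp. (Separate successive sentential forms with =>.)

S => ptS => ptSp => ptptSp => ptptptSp => ptptptSpp => ptptptSppp => ptptptptSppp => ptptptptSpppp => ptptptptSppppp => ptptptptSpppppp => ptptptpthpppppp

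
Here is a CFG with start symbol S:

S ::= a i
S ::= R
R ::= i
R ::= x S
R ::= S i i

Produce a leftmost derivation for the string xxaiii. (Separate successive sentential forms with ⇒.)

S ⇒ R ⇒ Sii ⇒ Rii ⇒ xSii ⇒ xRii ⇒ xxSii ⇒ xxaiii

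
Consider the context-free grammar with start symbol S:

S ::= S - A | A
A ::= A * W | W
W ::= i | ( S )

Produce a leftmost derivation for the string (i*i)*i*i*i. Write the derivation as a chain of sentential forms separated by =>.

S => A => A*W => A*W*W => A*W*W*W => W*W*W*W => (S)*W*W*W => (A)*W*W*W => (A*W)*W*W*W => (W*W)*W*W*W => (i*W)*W*W*W => (i*i)*W*W*W => (i*i)*i*W*W => (i*i)*i*i*W => (i*i)*i*i*i

S => A   [S ::= A]
A => A*W   [A ::= A * W]
A*W => A*W*W   [A ::= A * W]
A*W*W => A*W*W*W   [A ::= A * W]
A*W*W*W => W*W*W*W   [A ::= W]
W*W*W*W => (S)*W*W*W   [W ::= ( S )]
(S)*W*W*W => (A)*W*W*W   [S ::= A]
(A)*W*W*W => (A*W)*W*W*W   [A ::= A * W]
(A*W)*W*W*W => (W*W)*W*W*W   [A ::= W]
(W*W)*W*W*W => (i*W)*W*W*W   [W ::= i]
(i*W)*W*W*W => (i*i)*W*W*W   [W ::= i]
(i*i)*W*W*W => (i*i)*i*W*W   [W ::= i]
(i*i)*i*W*W => (i*i)*i*i*W   [W ::= i]
(i*i)*i*i*W => (i*i)*i*i*i   [W ::= i]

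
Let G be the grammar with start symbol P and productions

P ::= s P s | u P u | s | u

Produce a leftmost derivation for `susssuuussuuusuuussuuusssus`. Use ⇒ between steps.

P ⇒ sPs   [P ::= s P s]
sPs ⇒ suPus   [P ::= u P u]
suPus ⇒ susPsus   [P ::= s P s]
susPsus ⇒ sussPssus   [P ::= s P s]
sussPssus ⇒ susssPsssus   [P ::= s P s]
susssPsssus ⇒ susssuPusssus   [P ::= u P u]
susssuPusssus ⇒ susssuuPuusssus   [P ::= u P u]
susssuuPuusssus ⇒ susssuuuPuuusssus   [P ::= u P u]
susssuuuPuuusssus ⇒ susssuuusPsuuusssus   [P ::= s P s]
susssuuusPsuuusssus ⇒ susssuuussPssuuusssus   [P ::= s P s]
susssuuussPssuuusssus ⇒ susssuuussuPussuuusssus   [P ::= u P u]
susssuuussuPussuuusssus ⇒ susssuuussuuPuussuuusssus   [P ::= u P u]
susssuuussuuPuussuuusssus ⇒ susssuuussuuuPuuussuuusssus   [P ::= u P u]
susssuuussuuuPuuussuuusssus ⇒ susssuuussuuusuuussuuusssus   [P ::= s]

P ⇒ sPs ⇒ suPus ⇒ susPsus ⇒ sussPssus ⇒ susssPsssus ⇒ susssuPusssus ⇒ susssuuPuusssus ⇒ susssuuuPuuusssus ⇒ susssuuusPsuuusssus ⇒ susssuuussPssuuusssus ⇒ susssuuussuPussuuusssus ⇒ susssuuussuuPuussuuusssus ⇒ susssuuussuuuPuuussuuusssus ⇒ susssuuussuuusuuussuuusssus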